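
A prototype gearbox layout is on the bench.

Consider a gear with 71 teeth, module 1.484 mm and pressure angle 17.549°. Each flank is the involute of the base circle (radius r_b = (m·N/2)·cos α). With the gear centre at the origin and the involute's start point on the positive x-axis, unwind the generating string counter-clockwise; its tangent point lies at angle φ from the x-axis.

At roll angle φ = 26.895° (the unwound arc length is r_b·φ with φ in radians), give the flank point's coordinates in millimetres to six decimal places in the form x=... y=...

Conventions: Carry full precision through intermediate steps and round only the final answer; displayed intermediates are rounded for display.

recognized (one wheel, involute flank): single-mesh tooth geometry, m = 1.484, N = 71
pitch radius r_p = m·N/2 = 1.484·71/2 = 52.682000
base radius r_b = r_p·cos α = 52.682000·cos 17.549° = 50.230150
roll angle φ = 26.895° = 0.46940630 rad
x = r_b·(cos φ + φ·sin φ) = 55.462935
y = r_b·(sin φ − φ·cos φ) = 1.693910

x=55.462935 y=1.693910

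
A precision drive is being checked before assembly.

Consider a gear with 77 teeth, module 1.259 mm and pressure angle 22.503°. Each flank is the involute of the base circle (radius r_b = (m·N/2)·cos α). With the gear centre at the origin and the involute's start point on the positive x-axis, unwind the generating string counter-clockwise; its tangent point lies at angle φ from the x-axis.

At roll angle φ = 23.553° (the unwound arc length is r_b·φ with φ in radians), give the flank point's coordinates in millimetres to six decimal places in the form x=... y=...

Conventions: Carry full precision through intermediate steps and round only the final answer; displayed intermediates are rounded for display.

x=48.406144 y=1.019495

topology: single-mesh involute geometry — m = 1.259, N = 77
pitch radius r_p = m·N/2 = 1.259·77/2 = 48.471500
base radius r_b = r_p·cos α = 48.471500·cos 22.503° = 44.780855
roll angle φ = 23.553° = 0.41107740 rad
x = r_b·(cos φ + φ·sin φ) = 48.406144
y = r_b·(sin φ − φ·cos φ) = 1.019495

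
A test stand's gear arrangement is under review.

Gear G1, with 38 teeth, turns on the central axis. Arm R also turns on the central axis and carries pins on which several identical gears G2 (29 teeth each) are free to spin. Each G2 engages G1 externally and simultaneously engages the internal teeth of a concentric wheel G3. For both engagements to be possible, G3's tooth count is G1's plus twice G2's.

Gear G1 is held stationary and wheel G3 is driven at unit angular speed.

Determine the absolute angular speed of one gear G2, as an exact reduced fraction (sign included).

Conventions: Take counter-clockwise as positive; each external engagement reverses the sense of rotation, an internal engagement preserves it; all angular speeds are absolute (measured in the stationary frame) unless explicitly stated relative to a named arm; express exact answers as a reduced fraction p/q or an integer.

topology: planetary set — G1 38T / G2 29T / G3 96T, arm = carrier (Willis)
ring teeth: 38 + 2·29 = 96
38(ω_sun−ω_arm) = −96(ω_ring−ω_arm),  ω_sun = 0, ω_ring = 1
38(0−ω_arm) = −96(1−ω_arm)  ⇒  134·ω_arm = 96  ⇒  ω_arm = 48/67
sun–planet mesh: 38·(0−48/67) = −29·(ω_p−ω_arm)  ⇒  ω_p−ω_arm = 1824/1943
ω_p = 48/67 + 1824/1943 = 48/29
exact speed ratio = 48/29

48/29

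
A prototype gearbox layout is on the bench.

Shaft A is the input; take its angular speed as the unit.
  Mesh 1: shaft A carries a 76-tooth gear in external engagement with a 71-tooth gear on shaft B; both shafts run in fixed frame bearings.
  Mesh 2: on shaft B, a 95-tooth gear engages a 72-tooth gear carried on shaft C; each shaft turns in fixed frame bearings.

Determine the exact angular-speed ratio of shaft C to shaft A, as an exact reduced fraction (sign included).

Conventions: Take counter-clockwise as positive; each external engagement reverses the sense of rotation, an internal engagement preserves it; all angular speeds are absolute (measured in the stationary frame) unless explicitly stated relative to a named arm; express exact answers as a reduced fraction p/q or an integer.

class = fixed-axis compound train [2 meshes; 2 ratios multiply, 2 sense flips]
mesh 1 [76T→71T]: running ratio 76/71, sense −
mesh 2 [95T→72T]: running ratio 1805/1278, sense +
ω_out/ω_in = 1805/1278

1805/1278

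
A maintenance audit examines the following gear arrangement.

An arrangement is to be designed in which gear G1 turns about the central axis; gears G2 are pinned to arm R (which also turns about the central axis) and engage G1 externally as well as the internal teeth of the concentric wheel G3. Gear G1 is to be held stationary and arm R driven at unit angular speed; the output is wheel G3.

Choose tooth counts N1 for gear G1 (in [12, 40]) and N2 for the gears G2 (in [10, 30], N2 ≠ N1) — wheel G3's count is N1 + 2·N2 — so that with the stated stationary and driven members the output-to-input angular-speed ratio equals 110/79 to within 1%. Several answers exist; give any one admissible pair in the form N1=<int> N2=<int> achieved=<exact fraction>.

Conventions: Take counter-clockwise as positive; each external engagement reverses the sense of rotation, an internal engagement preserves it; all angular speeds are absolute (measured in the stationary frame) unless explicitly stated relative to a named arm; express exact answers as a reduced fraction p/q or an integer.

planetary set to be sized for 110/79 (Willis relation)
Willis with ω_sun = 0: ω_ring/ω_arm = (N1+N3)/N3; set equal to 110/79  ⇒  N3/N1 = 1/(110/79 − 1) = 79/31
N3 = N1 + 2·N2  ⇒  N2/N1 = (N3/N1 − 1)/2 = (79/31 − 1)/2 = 24/31
smallest multiple with N1 ≥ 12 and N2 ≥ 10: k = 1  ⇒  N1 = 1·31 = 31, N2 = 1·24 = 24 (N1 ≤ 40, N2 ≤ 30, N2 ≠ N1 ✓), N3 = 31 + 2·24 = 79
check: (N1+N3)/N3 with N1 = 31, N3 = 79 gives 110/79; |achieved − target| = 0 ≤ 11/790 ✓

N1=31 N2=24 achieved=110/79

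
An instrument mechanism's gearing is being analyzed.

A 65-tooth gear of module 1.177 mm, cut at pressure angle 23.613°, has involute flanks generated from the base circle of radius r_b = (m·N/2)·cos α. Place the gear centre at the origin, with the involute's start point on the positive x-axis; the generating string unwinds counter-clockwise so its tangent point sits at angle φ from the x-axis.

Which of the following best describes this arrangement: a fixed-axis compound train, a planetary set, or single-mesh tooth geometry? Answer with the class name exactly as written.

recognized (one wheel, involute flank): single-mesh tooth geometry, m = 1.177, N = 65
classification: single-mesh tooth geometry

single-mesh tooth geometry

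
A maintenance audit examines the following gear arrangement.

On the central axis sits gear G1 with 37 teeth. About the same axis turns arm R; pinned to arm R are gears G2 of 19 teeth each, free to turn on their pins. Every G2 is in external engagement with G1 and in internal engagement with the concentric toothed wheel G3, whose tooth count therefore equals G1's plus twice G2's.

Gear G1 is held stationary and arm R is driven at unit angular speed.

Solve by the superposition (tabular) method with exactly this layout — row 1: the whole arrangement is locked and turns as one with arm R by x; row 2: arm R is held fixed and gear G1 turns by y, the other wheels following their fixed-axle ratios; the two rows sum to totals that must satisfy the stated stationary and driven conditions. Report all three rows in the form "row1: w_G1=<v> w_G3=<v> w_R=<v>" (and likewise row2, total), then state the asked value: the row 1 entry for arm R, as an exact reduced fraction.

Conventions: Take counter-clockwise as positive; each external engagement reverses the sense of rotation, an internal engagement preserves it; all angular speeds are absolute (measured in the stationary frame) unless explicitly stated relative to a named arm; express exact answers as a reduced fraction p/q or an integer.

topology: planetary set — G1 37T / G2 19T / G3 75T, arm = carrier (Willis)
superposition row 1 [locked train]: every member turns x
row 2: sun turns y, ring = −(37/75)·y, arm 0
boundary: total ω_sun = x + y = 0 and total ω_arm = x = 1  ⇒  y = -1, x = 1
row 2 ring = −(37/75)·(-1) = 37/75
totals (row 1 + row 2): sun 1 + (-1) = 0, ring 1 + 37/75 = 112/75, arm 1 + 0 = 1
asked cell (row1, arm) = 1

row1: w_G1=1 w_G3=1 w_R=1
row2: w_G1=-1 w_G3=37/75 w_R=0
total: w_G1=0 w_G3=112/75 w_R=1
asked value: 1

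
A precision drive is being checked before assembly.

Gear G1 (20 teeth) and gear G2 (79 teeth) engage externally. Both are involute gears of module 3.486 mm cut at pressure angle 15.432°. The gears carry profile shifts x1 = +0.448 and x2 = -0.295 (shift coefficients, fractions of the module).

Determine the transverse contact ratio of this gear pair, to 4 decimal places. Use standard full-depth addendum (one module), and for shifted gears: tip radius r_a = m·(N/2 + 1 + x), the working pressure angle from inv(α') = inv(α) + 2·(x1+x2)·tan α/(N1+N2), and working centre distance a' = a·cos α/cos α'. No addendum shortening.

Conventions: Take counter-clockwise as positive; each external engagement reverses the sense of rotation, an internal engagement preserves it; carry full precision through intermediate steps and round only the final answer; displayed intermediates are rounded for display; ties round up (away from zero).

1.7702

recognized (one external pair, fixed centres): single-mesh tooth geometry, m = 3.486, N1 = 20, N2 = 79
base radii: r_b1 = 33.603190, r_b2 = 132.732602
tip radii: r_a1 = 39.907728, r_a2 = 140.154630
inv(α') = inv(15.432°) + 2·(+0.448-0.295)·tan α/(20+79) = 0.00756089  ⇒  α' = 16.04736°
a' = a·cos α / cos α' = 172.5570·cos 15.432°/cos 16.04736° = 173.080117
action lengths: √(r_a1²−r_b1²) = 21.527944, √(r_a2²−r_b2²) = 45.004186
base pitch p_b = π·m·cos α = 10.556754
CR = (21.527944 + 45.004186 − 173.080117·sin 16.04736°)/10.556754 = 1.770171
contact ratio ≈ 1.7702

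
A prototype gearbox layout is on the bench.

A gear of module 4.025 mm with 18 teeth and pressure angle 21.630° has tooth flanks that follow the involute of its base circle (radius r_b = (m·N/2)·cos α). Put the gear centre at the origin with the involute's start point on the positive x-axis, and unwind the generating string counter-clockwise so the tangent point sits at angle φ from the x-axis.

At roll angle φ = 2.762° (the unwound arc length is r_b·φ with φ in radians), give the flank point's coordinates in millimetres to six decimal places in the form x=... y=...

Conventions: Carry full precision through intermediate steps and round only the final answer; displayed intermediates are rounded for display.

x=33.713270 y=0.001257

single-mesh involute tooth geometry (18T wheel at module 4.025)
pitch radius r_p = m·N/2 = 4.025·18/2 = 36.225000
base radius r_b = r_p·cos α = 36.225000·cos 21.630° = 33.674166
roll angle φ = 2.762° = 0.04820599 rad
x = r_b·(cos φ + φ·sin φ) = 33.713270
y = r_b·(sin φ − φ·cos φ) = 0.001257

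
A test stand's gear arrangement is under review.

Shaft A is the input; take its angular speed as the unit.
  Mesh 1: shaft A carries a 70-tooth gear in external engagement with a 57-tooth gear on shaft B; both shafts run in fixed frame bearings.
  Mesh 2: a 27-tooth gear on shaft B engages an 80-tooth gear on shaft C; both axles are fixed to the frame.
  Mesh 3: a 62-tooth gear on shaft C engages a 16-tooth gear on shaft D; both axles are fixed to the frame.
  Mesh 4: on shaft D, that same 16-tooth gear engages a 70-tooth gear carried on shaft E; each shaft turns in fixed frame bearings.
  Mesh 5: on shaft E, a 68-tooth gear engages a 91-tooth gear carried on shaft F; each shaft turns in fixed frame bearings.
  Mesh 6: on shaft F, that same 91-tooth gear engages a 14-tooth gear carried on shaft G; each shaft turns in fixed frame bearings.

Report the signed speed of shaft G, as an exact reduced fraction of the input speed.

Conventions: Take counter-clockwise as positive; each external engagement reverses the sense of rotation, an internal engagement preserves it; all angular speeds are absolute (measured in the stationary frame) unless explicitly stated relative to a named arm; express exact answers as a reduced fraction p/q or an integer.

6-mesh fixed-axis compound train (all bearings frame-fixed)
mesh 1 [70T→57T]: |ω|/ω_in = 1×70/57 = 70/57, sense flips to −
mesh 2 [27T→80T]: |ω|/ω_in = (70/57)×27/80 = 63/152, sense flips to +
mesh 3 [62T→16T]: |ω|/ω_in = (63/152)×62/16 = 1953/1216, sense flips to −
mesh 4 [16T→70T]: |ω|/ω_in = (1953/1216)×16/70 = 279/760, sense flips to +
mesh 5 [68T→91T]: |ω|/ω_in = (279/760)×68/91 = 4743/17290, sense flips to −
mesh 6 [91T→14T]: |ω|/ω_in = (4743/17290)×91/14 = 4743/2660, sense flips to +
signed output speed (× input speed) = 4743/2660

4743/2660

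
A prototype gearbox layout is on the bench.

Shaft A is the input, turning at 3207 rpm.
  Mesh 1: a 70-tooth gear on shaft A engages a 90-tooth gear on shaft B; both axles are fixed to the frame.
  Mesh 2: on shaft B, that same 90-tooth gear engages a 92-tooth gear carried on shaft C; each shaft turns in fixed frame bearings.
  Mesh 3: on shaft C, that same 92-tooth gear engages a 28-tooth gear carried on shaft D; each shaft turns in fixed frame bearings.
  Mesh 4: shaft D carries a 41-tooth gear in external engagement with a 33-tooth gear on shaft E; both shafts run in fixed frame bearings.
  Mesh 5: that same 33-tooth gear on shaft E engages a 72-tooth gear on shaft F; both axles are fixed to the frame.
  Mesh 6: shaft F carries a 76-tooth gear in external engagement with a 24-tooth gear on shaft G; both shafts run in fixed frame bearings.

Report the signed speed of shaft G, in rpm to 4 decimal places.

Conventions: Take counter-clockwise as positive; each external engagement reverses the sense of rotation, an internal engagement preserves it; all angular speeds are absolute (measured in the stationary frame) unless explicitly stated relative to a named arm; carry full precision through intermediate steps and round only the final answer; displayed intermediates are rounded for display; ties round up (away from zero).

+14457.4826 rpm

recognized (7 fixed axles, 6 meshes): fixed-axis compound train
mesh 1 [70T→90T]: ω = 3207.0000×70/90 = 2494.3333 rpm, sense flips to −
mesh 2 [90T→92T]: ω = 2494.3333×90/92 = 2440.1087 rpm, sense flips to +
mesh 3 [92T→28T]: ω = 2440.1087×92/28 = 8017.5000 rpm, sense flips to −
mesh 4 [41T→33T]: ω = 8017.5000×41/33 = 9961.1364 rpm, sense flips to +
mesh 5 [33T→72T]: ω = 9961.1364×33/72 = 4565.5208 rpm, sense flips to −
mesh 6 [76T→24T]: ω = 4565.5208×76/24 = 14457.4826 rpm, sense flips to +
signed output speed = +14457.4826 rpm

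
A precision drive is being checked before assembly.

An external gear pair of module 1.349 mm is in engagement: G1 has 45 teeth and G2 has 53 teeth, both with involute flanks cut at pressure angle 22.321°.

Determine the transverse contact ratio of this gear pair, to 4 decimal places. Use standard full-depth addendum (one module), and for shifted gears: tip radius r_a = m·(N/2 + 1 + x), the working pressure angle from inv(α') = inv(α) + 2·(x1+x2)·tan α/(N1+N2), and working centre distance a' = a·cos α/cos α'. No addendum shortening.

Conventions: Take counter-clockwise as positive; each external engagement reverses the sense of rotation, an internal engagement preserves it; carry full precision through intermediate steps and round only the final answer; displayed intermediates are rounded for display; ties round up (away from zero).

topology: single-mesh involute geometry — m = 1.349, 45T/53T pair
base radii: r_b1 = 28.078205, r_b2 = 33.069886
tip radii: r_a1 = 31.701500, r_a2 = 37.097500
no profile shift: α' = α, a' = a
action lengths: √(r_a1²−r_b1²) = 14.717320, √(r_a2²−r_b2²) = 16.810924
base pitch p_b = π·m·cos α = 3.920457
CR = (14.717320 + 16.810924 − 66.101000·sin 22.32100°)/3.920457 = 1.638431
contact ratio ≈ 1.6384

1.6384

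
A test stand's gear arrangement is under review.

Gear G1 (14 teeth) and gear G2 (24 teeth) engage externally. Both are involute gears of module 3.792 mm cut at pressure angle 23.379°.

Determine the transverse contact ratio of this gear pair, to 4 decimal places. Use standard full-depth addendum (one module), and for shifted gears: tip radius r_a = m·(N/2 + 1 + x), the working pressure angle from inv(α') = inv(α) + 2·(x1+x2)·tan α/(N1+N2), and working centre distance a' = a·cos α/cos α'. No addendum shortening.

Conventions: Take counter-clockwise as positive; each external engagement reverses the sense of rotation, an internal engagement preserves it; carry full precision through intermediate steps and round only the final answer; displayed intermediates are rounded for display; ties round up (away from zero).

1.4327

single-mesh involute tooth geometry (14T engaging 24T at module 3.792)
base radii: r_b1 = 24.364741, r_b2 = 41.768127
tip radii: r_a1 = 30.336000, r_a2 = 49.296000
no profile shift: α' = α, a' = a
action lengths: √(r_a1²−r_b1²) = 18.072971, √(r_a2²−r_b2²) = 26.182421
base pitch p_b = π·m·cos α = 10.934870
CR = (18.072971 + 26.182421 − 72.048000·sin 23.37900°)/10.934870 = 1.432657
contact ratio ≈ 1.4327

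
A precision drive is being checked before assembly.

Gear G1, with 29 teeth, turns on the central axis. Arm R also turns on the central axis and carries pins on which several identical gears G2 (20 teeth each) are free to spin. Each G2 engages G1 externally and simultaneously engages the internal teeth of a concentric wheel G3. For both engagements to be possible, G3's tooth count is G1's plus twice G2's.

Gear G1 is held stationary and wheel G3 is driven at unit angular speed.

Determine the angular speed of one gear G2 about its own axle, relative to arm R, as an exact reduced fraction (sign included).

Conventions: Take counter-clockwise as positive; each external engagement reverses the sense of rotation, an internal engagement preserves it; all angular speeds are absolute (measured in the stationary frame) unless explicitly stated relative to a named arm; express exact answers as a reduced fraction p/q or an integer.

topology: planetary set — G1 29T / G2 20T / G3 69T, arm = carrier (Willis)
ring teeth: 29 + 2·20 = 69
29(ω_sun−ω_arm) = −69(ω_ring−ω_arm),  ω_sun = 0, ω_ring = 1
29(0−ω_arm) = −69(1−ω_arm)  ⇒  98·ω_arm = 69  ⇒  ω_arm = 69/98
sun–planet mesh: 29·(0−69/98) = −20·(ω_p−ω_arm)  ⇒  ω_p−ω_arm = 2001/1960
exact speed ratio = 2001/1960

2001/1960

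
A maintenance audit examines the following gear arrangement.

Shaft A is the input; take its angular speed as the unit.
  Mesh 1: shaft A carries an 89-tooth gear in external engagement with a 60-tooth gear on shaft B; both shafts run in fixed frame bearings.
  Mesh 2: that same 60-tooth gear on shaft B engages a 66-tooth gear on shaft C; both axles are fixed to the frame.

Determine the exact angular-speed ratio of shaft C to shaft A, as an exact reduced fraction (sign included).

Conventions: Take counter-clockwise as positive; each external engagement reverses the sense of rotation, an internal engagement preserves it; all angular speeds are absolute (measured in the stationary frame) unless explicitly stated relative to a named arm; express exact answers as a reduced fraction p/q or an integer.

89/66

class = fixed-axis compound train [2 meshes; 2 ratios multiply, 2 sense flips]
mesh 1 [89T→60T]: running ratio 89/60, sense −
mesh 2 [60T→66T]: running ratio 89/66, sense +
ω_out/ω_in = 89/66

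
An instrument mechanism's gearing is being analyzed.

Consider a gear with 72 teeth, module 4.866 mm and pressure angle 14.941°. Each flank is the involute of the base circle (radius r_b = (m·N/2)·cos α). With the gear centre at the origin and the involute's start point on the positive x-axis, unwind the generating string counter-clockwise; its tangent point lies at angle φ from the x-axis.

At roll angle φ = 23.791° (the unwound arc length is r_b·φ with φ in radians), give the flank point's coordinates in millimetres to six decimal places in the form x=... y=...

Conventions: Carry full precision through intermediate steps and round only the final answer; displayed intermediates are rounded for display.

x=183.221782 y=3.969908

topology: single-mesh involute geometry — m = 4.866, N = 72
pitch radius r_p = m·N/2 = 4.866·72/2 = 175.176000
base radius r_b = r_p·cos α = 175.176000·cos 14.941° = 169.253620
roll angle φ = 23.791° = 0.41523128 rad
x = r_b·(cos φ + φ·sin φ) = 183.221782
y = r_b·(sin φ − φ·cos φ) = 3.969908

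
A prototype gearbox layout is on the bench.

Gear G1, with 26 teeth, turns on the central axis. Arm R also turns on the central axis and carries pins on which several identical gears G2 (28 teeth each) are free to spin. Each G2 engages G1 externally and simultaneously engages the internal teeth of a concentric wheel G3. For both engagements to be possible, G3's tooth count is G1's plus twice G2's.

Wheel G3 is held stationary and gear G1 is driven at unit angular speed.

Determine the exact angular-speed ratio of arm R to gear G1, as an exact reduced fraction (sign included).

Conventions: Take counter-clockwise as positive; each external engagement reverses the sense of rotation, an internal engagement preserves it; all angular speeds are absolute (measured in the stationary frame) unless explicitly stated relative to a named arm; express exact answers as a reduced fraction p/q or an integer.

13/54

class = planetary set [G3 = 26+2·28 = 82; Willis about the carrier]
ring teeth: 26 + 2·28 = 82
26(ω_sun−ω_arm) = −82(ω_ring−ω_arm),  ω_ring = 0, ω_sun = 1
26(1−ω_arm) = −82(0−ω_arm)  ⇒  108·ω_arm = 26  ⇒  ω_arm = 13/54
ω_out/ω_in = 13/54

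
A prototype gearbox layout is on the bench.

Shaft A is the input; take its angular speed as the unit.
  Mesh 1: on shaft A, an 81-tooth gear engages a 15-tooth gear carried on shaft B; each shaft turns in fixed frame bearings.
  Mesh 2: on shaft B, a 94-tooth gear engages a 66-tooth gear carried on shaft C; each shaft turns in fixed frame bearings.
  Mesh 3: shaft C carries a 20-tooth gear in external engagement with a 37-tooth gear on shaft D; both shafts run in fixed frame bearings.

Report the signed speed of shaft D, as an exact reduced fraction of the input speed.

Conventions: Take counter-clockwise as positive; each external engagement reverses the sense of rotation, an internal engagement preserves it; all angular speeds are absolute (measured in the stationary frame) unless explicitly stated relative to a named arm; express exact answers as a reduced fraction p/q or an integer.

3-mesh fixed-axis compound train (all bearings frame-fixed)
mesh 1 [81T→15T]: |ω|/ω_in = 1×81/15 = 27/5, sense flips to −
mesh 2 [94T→66T]: |ω|/ω_in = (27/5)×94/66 = 423/55, sense flips to +
mesh 3 [20T→37T]: |ω|/ω_in = (423/55)×20/37 = 1692/407, sense flips to −
signed output speed (× input speed) = -1692/407

-1692/407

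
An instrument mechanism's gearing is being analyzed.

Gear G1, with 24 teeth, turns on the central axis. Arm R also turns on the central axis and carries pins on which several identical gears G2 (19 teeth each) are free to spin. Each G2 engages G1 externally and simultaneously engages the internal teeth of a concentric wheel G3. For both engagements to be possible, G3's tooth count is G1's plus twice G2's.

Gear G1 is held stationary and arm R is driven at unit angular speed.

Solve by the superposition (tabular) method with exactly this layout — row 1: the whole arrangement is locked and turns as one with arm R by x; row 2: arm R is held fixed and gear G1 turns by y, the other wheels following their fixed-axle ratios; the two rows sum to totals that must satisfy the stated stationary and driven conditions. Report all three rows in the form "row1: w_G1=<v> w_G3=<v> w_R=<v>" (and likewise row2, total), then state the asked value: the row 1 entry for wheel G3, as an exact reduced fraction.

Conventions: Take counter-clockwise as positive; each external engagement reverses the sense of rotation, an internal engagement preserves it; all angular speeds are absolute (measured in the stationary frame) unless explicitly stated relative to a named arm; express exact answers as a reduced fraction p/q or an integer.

row1: w_G1=1 w_G3=1 w_R=1
row2: w_G1=-1 w_G3=12/31 w_R=0
total: w_G1=0 w_G3=43/31 w_R=1
asked value: 1

planetary set (24T centre, 19T on arm, 62T internal) — Willis relation
row 1 — lock + rotate with arm: ω_sun = ω_ring = ω_arm = x
row 2: sun turns y, ring = −(24/62)·y, arm 0
boundary: total ω_sun = x + y = 0 and total ω_arm = x = 1  ⇒  y = -1, x = 1
row 2 ring = −(24/62)·(-1) = 12/31
totals (row 1 + row 2): sun 1 + (-1) = 0, ring 1 + 12/31 = 43/31, arm 1 + 0 = 1
asked cell (row1, ring) = 1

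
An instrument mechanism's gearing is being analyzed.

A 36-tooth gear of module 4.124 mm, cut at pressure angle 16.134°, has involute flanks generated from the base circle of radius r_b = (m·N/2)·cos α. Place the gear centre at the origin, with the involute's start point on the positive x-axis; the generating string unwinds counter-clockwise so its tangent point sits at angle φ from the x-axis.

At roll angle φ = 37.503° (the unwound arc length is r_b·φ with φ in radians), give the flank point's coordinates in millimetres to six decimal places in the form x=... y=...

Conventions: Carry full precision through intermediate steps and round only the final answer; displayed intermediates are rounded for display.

single-mesh involute tooth geometry (36T wheel at module 4.124)
pitch radius r_p = m·N/2 = 4.124·36/2 = 74.232000
base radius r_b = r_p·cos α = 74.232000·cos 16.134° = 71.308330
roll angle φ = 37.503° = 0.65455083 rad
x = r_b·(cos φ + φ·sin φ) = 84.986262
y = r_b·(sin φ − φ·cos φ) = 6.384502

x=84.986262 y=6.384502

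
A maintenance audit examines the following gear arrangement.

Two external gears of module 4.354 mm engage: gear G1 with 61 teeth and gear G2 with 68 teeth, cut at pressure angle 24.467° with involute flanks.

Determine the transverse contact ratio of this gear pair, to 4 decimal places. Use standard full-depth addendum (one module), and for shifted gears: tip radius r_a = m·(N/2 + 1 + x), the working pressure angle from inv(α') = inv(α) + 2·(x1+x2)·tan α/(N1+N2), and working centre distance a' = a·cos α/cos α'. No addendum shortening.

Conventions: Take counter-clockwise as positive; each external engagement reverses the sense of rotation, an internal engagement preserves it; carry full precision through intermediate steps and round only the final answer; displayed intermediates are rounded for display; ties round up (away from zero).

1.5809

single-mesh involute tooth geometry (61T engaging 68T at module 4.354)
base radii: r_b1 = 120.871825, r_b2 = 134.742362
tip radii: r_a1 = 137.151000, r_a2 = 152.390000
no profile shift: α' = α, a' = a
action lengths: √(r_a1²−r_b1²) = 64.810483, √(r_a2²−r_b2²) = 71.184324
base pitch p_b = π·m·cos α = 12.450165
CR = (64.810483 + 71.184324 − 280.833000·sin 24.46700°)/12.450165 = 1.580900
contact ratio ≈ 1.5809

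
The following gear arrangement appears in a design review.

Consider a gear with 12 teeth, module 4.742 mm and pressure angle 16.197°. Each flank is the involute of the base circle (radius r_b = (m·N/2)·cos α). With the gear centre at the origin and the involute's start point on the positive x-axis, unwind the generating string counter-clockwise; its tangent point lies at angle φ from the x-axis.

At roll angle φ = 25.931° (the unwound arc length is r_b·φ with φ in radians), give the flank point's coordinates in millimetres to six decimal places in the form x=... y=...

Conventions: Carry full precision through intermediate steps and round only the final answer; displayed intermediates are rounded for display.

recognized (one wheel, involute flank): single-mesh tooth geometry, m = 4.742, N = 12
pitch radius r_p = m·N/2 = 4.742·12/2 = 28.452000
base radius r_b = r_p·cos α = 28.452000·cos 16.197° = 27.322692
roll angle φ = 25.931° = 0.45258133 rad
x = r_b·(cos φ + φ·sin φ) = 29.979274
y = r_b·(sin φ − φ·cos φ) = 0.827123

x=29.979274 y=0.827123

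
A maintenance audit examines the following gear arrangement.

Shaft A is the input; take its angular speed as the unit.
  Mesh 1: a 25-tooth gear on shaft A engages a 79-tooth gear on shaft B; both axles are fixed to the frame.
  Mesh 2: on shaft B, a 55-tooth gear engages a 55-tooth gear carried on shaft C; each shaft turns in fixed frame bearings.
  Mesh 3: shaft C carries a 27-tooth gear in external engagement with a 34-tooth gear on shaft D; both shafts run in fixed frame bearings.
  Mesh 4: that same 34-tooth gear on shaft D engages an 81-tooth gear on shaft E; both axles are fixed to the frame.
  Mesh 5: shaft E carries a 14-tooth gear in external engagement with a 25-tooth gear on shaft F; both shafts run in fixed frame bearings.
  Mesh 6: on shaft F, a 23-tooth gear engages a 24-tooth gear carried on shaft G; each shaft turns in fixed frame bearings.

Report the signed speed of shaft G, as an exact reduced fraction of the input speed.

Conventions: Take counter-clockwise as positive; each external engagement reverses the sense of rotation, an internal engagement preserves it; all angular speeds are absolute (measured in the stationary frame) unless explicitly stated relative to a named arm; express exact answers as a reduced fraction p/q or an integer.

6-mesh fixed-axis compound train (all bearings frame-fixed)
mesh 1 [25T→79T]: |ω|/ω_in = 1×25/79 = 25/79, sense flips to −
mesh 2 [55T→55T]: |ω|/ω_in = (25/79)×55/55 = 25/79, sense flips to +
mesh 3 [27T→34T]: |ω|/ω_in = (25/79)×27/34 = 675/2686, sense flips to −
mesh 4 [34T→81T]: |ω|/ω_in = (675/2686)×34/81 = 25/237, sense flips to +
mesh 5 [14T→25T]: |ω|/ω_in = (25/237)×14/25 = 14/237, sense flips to −
mesh 6 [23T→24T]: |ω|/ω_in = (14/237)×23/24 = 161/2844, sense flips to +
signed output speed (× input speed) = 161/2844

161/2844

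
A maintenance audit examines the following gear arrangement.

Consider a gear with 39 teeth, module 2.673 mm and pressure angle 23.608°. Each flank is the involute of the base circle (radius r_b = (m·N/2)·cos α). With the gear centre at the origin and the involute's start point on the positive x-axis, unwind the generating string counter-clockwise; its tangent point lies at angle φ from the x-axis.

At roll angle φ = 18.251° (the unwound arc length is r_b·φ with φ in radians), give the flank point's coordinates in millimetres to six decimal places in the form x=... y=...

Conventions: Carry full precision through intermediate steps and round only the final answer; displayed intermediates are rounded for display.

recognized (one wheel, involute flank): single-mesh tooth geometry, m = 2.673, N = 39
pitch radius r_p = m·N/2 = 2.673·39/2 = 52.123500
base radius r_b = r_p·cos α = 52.123500·cos 23.608° = 47.761119
roll angle φ = 18.251° = 0.31854004 rad
x = r_b·(cos φ + φ·sin φ) = 50.123104
y = r_b·(sin φ − φ·cos φ) = 0.509369

x=50.123104 y=0.509369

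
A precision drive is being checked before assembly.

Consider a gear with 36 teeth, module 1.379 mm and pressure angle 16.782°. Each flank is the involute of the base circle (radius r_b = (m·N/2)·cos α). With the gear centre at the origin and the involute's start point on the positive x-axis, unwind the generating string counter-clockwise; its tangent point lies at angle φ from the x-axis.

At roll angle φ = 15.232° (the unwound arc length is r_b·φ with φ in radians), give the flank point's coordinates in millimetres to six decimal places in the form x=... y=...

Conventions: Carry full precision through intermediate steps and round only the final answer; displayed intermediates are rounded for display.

x=24.589853 y=0.147790

recognized (one wheel, involute flank): single-mesh tooth geometry, m = 1.379, N = 36
pitch radius r_p = m·N/2 = 1.379·36/2 = 24.822000
base radius r_b = r_p·cos α = 24.822000·cos 16.782° = 23.764837
roll angle φ = 15.232° = 0.26584855 rad
x = r_b·(cos φ + φ·sin φ) = 24.589853
y = r_b·(sin φ − φ·cos φ) = 0.147790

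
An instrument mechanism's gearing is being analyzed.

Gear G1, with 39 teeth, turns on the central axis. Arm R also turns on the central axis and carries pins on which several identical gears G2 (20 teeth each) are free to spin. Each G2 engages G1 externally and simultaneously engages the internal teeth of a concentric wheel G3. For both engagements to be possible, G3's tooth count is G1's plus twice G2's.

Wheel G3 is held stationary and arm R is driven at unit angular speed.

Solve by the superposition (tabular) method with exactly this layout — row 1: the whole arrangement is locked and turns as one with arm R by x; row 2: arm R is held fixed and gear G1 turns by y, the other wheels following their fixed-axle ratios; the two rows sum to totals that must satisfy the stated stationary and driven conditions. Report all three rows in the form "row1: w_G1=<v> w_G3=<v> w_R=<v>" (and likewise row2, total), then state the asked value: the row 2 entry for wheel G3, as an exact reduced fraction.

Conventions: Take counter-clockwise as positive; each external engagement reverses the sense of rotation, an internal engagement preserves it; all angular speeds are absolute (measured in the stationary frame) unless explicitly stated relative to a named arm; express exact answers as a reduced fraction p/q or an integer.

planetary set (39T centre, 20T on arm, 79T internal) — Willis relation
row 1 (train locked, turned with arm): all members turn x
row 2: sun turns y, ring = −(39/79)·y, arm 0
boundary: total ω_ring = x − (39/79)·y = 0 and total ω_arm = x = 1  ⇒  y = 79/39, x = 1
row 2 ring = −(39/79)·79/39 = -1
totals (row 1 + row 2): sun 1 + 79/39 = 118/39, ring 1 + (-1) = 0, arm 1 + 0 = 1
asked cell (row2, ring) = -1

row1: w_G1=1 w_G3=1 w_R=1
row2: w_G1=79/39 w_G3=-1 w_R=0
total: w_G1=118/39 w_G3=0 w_R=1
asked value: -1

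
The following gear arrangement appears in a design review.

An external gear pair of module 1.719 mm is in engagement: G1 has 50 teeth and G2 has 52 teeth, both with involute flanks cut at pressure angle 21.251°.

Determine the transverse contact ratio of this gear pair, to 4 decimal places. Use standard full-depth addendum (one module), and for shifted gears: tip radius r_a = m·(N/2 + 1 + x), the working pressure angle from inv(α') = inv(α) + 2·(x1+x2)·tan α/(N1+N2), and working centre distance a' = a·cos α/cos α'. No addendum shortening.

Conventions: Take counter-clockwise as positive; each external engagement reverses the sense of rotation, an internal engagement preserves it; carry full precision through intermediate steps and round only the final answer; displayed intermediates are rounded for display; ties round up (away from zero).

1.6941

recognized (one external pair, fixed centres): single-mesh tooth geometry, m = 1.719, N1 = 50, N2 = 52
base radii: r_b1 = 40.052766, r_b2 = 41.654877
tip radii: r_a1 = 44.694000, r_a2 = 46.413000
no profile shift: α' = α, a' = a
action lengths: √(r_a1²−r_b1²) = 19.832538, √(r_a2²−r_b2²) = 20.470413
base pitch p_b = π·m·cos α = 5.033179
CR = (19.832538 + 20.470413 − 87.669000·sin 21.25100°)/5.033179 = 1.694147
contact ratio ≈ 1.6941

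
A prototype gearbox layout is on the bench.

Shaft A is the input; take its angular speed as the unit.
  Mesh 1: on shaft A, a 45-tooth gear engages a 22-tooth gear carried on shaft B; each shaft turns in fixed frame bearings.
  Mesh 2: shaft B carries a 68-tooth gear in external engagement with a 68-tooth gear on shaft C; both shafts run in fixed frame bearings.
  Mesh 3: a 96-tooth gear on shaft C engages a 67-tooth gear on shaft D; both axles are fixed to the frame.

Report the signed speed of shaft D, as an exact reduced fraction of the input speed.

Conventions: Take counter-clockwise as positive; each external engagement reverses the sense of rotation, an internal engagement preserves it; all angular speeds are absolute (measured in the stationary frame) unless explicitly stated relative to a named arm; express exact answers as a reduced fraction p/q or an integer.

3-mesh fixed-axis compound train (all bearings frame-fixed)
mesh 1 [45T→22T]: |ω|/ω_in = 1×45/22 = 45/22, sense flips to −
mesh 2 [68T→68T]: |ω|/ω_in = (45/22)×68/68 = 45/22, sense flips to +
mesh 3 [96T→67T]: |ω|/ω_in = (45/22)×96/67 = 2160/737, sense flips to −
signed output speed (× input speed) = -2160/737

-2160/737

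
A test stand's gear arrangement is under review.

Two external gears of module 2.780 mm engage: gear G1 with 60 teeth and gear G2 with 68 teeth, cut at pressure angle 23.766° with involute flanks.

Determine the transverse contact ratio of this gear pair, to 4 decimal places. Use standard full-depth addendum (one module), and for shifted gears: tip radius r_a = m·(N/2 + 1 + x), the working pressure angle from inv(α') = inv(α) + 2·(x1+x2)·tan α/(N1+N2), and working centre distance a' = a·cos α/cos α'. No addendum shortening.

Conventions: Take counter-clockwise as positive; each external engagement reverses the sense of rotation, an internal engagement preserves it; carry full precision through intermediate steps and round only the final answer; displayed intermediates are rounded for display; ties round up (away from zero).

recognized (one external pair, fixed centres): single-mesh tooth geometry, m = 2.780, N1 = 60, N2 = 68
base radii: r_b1 = 76.327595, r_b2 = 86.504607
tip radii: r_a1 = 86.180000, r_a2 = 97.300000
no profile shift: α' = α, a' = a
action lengths: √(r_a1²−r_b1²) = 40.013632, √(r_a2²−r_b2²) = 44.544842
base pitch p_b = π·m·cos α = 7.993007
CR = (40.013632 + 44.544842 − 177.920000·sin 23.76600°)/7.993007 = 1.608445
contact ratio ≈ 1.6084

1.6084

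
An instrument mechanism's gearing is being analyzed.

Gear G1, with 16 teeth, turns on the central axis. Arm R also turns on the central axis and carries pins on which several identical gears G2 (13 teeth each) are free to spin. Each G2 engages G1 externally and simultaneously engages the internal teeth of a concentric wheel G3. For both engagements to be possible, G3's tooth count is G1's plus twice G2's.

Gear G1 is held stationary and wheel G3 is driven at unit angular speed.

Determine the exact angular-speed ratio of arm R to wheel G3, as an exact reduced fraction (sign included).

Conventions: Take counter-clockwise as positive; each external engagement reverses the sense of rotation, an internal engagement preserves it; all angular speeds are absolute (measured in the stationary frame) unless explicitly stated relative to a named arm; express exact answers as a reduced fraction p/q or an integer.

recognized (axles ride arm R): planetary set, 16/13/42 teeth
ring teeth: 16 + 2·13 = 42
16(ω_sun−ω_arm) = −42(ω_ring−ω_arm),  ω_sun = 0, ω_ring = 1
16(0−ω_arm) = −42(1−ω_arm)  ⇒  58·ω_arm = 42  ⇒  ω_arm = 21/29
ω_out/ω_in = 21/29

21/29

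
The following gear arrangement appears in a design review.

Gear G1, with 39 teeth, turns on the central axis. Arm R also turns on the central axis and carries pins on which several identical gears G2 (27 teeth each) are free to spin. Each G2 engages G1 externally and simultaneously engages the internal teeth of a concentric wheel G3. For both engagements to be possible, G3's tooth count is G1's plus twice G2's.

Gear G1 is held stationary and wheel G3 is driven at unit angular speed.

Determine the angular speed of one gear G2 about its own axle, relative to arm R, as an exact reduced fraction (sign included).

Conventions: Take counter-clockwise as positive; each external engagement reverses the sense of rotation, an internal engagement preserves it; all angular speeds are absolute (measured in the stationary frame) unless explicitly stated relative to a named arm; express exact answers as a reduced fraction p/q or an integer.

class = planetary set [G3 = 39+2·27 = 93; Willis about the carrier]
ring teeth: 39 + 2·27 = 93
39(ω_sun−ω_arm) = −93(ω_ring−ω_arm),  ω_sun = 0, ω_ring = 1
39(0−ω_arm) = −93(1−ω_arm)  ⇒  132·ω_arm = 93  ⇒  ω_arm = 31/44
sun–planet mesh: 39·(0−31/44) = −27·(ω_p−ω_arm)  ⇒  ω_p−ω_arm = 403/396
exact speed ratio = 403/396

403/396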